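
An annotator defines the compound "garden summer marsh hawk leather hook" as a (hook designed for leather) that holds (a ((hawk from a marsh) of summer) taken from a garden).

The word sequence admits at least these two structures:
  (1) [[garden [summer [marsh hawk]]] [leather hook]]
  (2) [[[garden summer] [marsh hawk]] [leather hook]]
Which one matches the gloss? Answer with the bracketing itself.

[[garden [summer [marsh hawk]]] [leather hook]]

The paraphrase's head is the "hook" part ("leather hook"); its modifier is "garden summer marsh hawk".
That top-level split, carried through the inner groups, gives [[garden [summer [marsh hawk]]] [leather hook]].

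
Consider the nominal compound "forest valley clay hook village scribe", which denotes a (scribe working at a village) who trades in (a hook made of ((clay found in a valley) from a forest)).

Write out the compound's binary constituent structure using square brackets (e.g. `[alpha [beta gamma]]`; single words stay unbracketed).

At the top level: head "scribe" (specifically "village scribe"); modifier "forest valley clay hook".
Within "forest valley clay hook", the head is "hook" and the modifier is "forest valley clay".
Within "forest valley clay", the head is "clay" (specifically "valley clay") and the modifier is "forest".
Within "valley clay", the head is "clay" and the modifier is "valley".
Within "village scribe", the head is "scribe" and the modifier is "village".
Assembled: [[[forest [valley clay]] hook] [village scribe]].

[[[forest [valley clay]] hook] [village scribe]]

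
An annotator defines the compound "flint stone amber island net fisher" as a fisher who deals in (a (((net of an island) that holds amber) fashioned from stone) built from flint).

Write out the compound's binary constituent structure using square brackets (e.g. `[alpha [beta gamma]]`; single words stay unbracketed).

Whole compound: head "fisher", modifier "flint stone amber island net".
Within "flint stone amber island net", the head is "net" (specifically "stone amber island net") and the modifier is "flint".
Within "stone amber island net", the head is "net" (specifically "amber island net") and the modifier is "stone".
Within "amber island net", the head is "net" (specifically "island net") and the modifier is "amber".
Within "island net", the head is "net" and the modifier is "island".
Putting it together: [[flint [stone [amber [island net]]]] fisher].

[[flint [stone [amber [island net]]]] fisher]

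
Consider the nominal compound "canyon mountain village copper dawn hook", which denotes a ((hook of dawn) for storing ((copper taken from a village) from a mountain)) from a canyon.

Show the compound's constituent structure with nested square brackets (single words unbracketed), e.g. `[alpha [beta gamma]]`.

[canyon [[mountain [village copper]] [dawn hook]]]

At the top level: head "hook" (specifically "mountain village copper dawn hook"); modifier "canyon".
Inside "mountain village copper dawn hook": head "hook" (specifically "dawn hook"), modifier "mountain village copper".
Inside "mountain village copper": head "copper" (specifically "village copper"), modifier "mountain".
Inside "village copper": head "copper", modifier "village".
Inside "dawn hook": head "hook", modifier "dawn".
Assembled: [canyon [[mountain [village copper]] [dawn hook]]].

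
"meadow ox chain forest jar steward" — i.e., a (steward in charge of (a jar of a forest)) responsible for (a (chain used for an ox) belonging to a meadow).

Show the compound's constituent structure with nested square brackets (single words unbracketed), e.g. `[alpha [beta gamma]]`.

[[meadow [ox chain]] [[forest jar] steward]]

At the top level: head "steward" (specifically "forest jar steward"); modifier "meadow ox chain".
"meadow ox chain" → head "chain" (specifically "ox chain"), modifier "meadow".
"ox chain" → head "chain", modifier "ox".
"forest jar steward" → head "steward", modifier "forest jar".
"forest jar" → head "jar", modifier "forest".
Assembled: [[meadow [ox chain]] [[forest jar] steward]].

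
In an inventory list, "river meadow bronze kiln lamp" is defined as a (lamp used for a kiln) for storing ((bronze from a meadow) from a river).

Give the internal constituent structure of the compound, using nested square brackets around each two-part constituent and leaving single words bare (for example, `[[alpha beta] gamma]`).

The outermost head in the paraphrase is "lamp" (specifically "kiln lamp"), modified by "river meadow bronze".
Inside "river meadow bronze": head "bronze" (specifically "meadow bronze"), modifier "river".
Inside "meadow bronze": head "bronze", modifier "meadow".
Inside "kiln lamp": head "lamp", modifier "kiln".
Assembled: [[river [meadow bronze]] [kiln lamp]].

[[river [meadow bronze]] [kiln lamp]]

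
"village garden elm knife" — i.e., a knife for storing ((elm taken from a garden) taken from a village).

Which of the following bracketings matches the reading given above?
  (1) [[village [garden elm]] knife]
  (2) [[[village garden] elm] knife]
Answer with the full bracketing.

The paraphrase's head is the "knife" part ("knife"); its modifier is "village garden elm".
That top-level split, carried through the inner groups, gives [[village [garden elm]] knife].

[[village [garden elm]] knife]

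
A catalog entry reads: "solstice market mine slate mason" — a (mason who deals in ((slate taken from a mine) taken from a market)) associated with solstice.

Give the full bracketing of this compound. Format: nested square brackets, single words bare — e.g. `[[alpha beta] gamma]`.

The outermost head in the paraphrase is "mason" (specifically "market mine slate mason"), modified by "solstice".
"market mine slate mason" → head "mason", modifier "market mine slate".
"market mine slate" → head "slate" (specifically "mine slate"), modifier "market".
"mine slate" → head "slate", modifier "mine".
Putting it together: [solstice [[market [mine slate]] mason]].

[solstice [[market [mine slate]] mason]]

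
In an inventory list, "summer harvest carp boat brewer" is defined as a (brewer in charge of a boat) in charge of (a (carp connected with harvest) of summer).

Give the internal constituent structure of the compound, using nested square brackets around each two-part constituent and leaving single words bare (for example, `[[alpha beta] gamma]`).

[[summer [harvest carp]] [boat brewer]]

Whole compound: head "brewer" (specifically "boat brewer"), modifier "summer harvest carp".
Inside "summer harvest carp": head "carp" (specifically "harvest carp"), modifier "summer".
Inside "harvest carp": head "carp", modifier "harvest".
Inside "boat brewer": head "brewer", modifier "boat".
Assembled: [[summer [harvest carp]] [boat brewer]].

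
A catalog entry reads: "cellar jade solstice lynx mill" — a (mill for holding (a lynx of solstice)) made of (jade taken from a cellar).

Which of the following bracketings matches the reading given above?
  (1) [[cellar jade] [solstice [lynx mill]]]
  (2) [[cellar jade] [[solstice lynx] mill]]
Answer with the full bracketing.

The paraphrase's head is the "mill" part ("solstice lynx mill"); its modifier is "cellar jade".
That top-level split, carried through the inner groups, gives [[cellar jade] [[solstice lynx] mill]].

[[cellar jade] [[solstice lynx] mill]]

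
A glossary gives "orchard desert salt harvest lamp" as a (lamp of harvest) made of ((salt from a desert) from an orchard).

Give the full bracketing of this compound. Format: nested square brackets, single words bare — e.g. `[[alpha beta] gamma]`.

At the top level: head "lamp" (specifically "harvest lamp"); modifier "orchard desert salt".
"orchard desert salt" → head "salt" (specifically "desert salt"), modifier "orchard".
"desert salt" → head "salt", modifier "desert".
"harvest lamp" → head "lamp", modifier "harvest".
So the structure is [[orchard [desert salt]] [harvest lamp]].

[[orchard [desert salt]] [harvest lamp]]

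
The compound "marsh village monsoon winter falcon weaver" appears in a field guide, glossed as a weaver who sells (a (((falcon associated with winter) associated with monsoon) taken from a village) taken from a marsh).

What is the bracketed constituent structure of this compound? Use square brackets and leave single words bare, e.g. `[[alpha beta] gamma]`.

Overall it is a kind of weaver; the modifier is "marsh village monsoon winter falcon".
Within "marsh village monsoon winter falcon", the head is "falcon" (specifically "village monsoon winter falcon") and the modifier is "marsh".
Within "village monsoon winter falcon", the head is "falcon" (specifically "monsoon winter falcon") and the modifier is "village".
Within "monsoon winter falcon", the head is "falcon" (specifically "winter falcon") and the modifier is "monsoon".
Within "winter falcon", the head is "falcon" and the modifier is "winter".
So the structure is [[marsh [village [monsoon [winter falcon]]]] weaver].

[[marsh [village [monsoon [winter falcon]]]] weaver]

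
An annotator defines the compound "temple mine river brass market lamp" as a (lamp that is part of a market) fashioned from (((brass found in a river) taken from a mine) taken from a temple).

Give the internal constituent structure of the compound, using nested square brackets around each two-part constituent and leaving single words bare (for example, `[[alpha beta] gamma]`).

The outermost head in the paraphrase is "lamp" (specifically "market lamp"), modified by "temple mine river brass".
Inside "temple mine river brass": head "brass" (specifically "mine river brass"), modifier "temple".
Inside "mine river brass": head "brass" (specifically "river brass"), modifier "mine".
Inside "river brass": head "brass", modifier "river".
Inside "market lamp": head "lamp", modifier "market".
Putting it together: [[temple [mine [river brass]]] [market lamp]].

[[temple [mine [river brass]]] [market lamp]]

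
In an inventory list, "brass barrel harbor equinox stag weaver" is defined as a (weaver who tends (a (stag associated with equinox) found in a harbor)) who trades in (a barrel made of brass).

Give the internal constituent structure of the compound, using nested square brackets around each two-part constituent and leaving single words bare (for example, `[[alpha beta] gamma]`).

Overall it is a kind of weaver (specifically "harbor equinox stag weaver"); the modifier is "brass barrel".
Inside "brass barrel": head "barrel", modifier "brass".
Inside "harbor equinox stag weaver": head "weaver", modifier "harbor equinox stag".
Inside "harbor equinox stag": head "stag" (specifically "equinox stag"), modifier "harbor".
Inside "equinox stag": head "stag", modifier "equinox".
Putting it together: [[brass barrel] [[harbor [equinox stag]] weaver]].

[[brass barrel] [[harbor [equinox stag]] weaver]]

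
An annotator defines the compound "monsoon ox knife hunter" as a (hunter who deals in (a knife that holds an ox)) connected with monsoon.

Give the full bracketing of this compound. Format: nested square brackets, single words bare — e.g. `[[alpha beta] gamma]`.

The outermost head in the paraphrase is "hunter" (specifically "ox knife hunter"), modified by "monsoon".
Within "ox knife hunter", the head is "hunter" and the modifier is "ox knife".
Within "ox knife", the head is "knife" and the modifier is "ox".
Assembled: [monsoon [[ox knife] hunter]].

[monsoon [[ox knife] hunter]]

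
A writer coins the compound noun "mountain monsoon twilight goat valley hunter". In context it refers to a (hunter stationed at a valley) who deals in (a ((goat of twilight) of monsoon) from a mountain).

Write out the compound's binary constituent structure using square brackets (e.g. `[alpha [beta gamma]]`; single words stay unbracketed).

[[mountain [monsoon [twilight goat]]] [valley hunter]]

Whole compound: head "hunter" (specifically "valley hunter"), modifier "mountain monsoon twilight goat".
Inside "mountain monsoon twilight goat": head "goat" (specifically "monsoon twilight goat"), modifier "mountain".
Inside "monsoon twilight goat": head "goat" (specifically "twilight goat"), modifier "monsoon".
Inside "twilight goat": head "goat", modifier "twilight".
Inside "valley hunter": head "hunter", modifier "valley".
Putting it together: [[mountain [monsoon [twilight goat]]] [valley hunter]].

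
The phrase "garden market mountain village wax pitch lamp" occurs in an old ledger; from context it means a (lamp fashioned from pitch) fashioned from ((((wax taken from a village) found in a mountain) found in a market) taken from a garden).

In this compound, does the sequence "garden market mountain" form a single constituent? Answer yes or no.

no

The top-level split is [garden market mountain village wax] [pitch lamp]; the full structure is [[garden [market [mountain [village wax]]]] [pitch lamp]].
"garden market mountain" straddles a constituent boundary, so it is not a single unit.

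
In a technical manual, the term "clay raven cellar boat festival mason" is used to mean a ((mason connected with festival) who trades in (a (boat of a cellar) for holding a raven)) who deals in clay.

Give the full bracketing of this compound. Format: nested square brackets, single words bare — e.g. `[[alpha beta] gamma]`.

[clay [[raven [cellar boat]] [festival mason]]]

At the top level: head "mason" (specifically "raven cellar boat festival mason"); modifier "clay".
"raven cellar boat festival mason" → head "mason" (specifically "festival mason"), modifier "raven cellar boat".
"raven cellar boat" → head "boat" (specifically "cellar boat"), modifier "raven".
"cellar boat" → head "boat", modifier "cellar".
"festival mason" → head "mason", modifier "festival".
Assembled: [clay [[raven [cellar boat]] [festival mason]]].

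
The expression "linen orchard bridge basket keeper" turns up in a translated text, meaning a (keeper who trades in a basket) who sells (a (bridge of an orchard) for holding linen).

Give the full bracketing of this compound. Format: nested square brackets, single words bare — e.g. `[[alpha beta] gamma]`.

At the top level: head "keeper" (specifically "basket keeper"); modifier "linen orchard bridge".
Inside "linen orchard bridge": head "bridge" (specifically "orchard bridge"), modifier "linen".
Inside "orchard bridge": head "bridge", modifier "orchard".
Inside "basket keeper": head "keeper", modifier "basket".
So the structure is [[linen [orchard bridge]] [basket keeper]].

[[linen [orchard bridge]] [basket keeper]]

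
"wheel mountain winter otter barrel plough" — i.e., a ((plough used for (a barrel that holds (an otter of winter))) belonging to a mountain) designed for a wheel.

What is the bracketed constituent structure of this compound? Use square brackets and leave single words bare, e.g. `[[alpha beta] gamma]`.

[wheel [mountain [[[winter otter] barrel] plough]]]

The outermost head in the paraphrase is "plough" (specifically "mountain winter otter barrel plough"), modified by "wheel".
Within "mountain winter otter barrel plough", the head is "plough" (specifically "winter otter barrel plough") and the modifier is "mountain".
Within "winter otter barrel plough", the head is "plough" and the modifier is "winter otter barrel".
Within "winter otter barrel", the head is "barrel" and the modifier is "winter otter".
Within "winter otter", the head is "otter" and the modifier is "winter".
So the structure is [wheel [mountain [[[winter otter] barrel] plough]]].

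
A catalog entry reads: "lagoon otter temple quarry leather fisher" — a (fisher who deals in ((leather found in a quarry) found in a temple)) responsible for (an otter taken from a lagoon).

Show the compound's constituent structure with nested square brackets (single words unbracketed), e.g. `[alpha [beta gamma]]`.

[[lagoon otter] [[temple [quarry leather]] fisher]]

Overall it is a kind of fisher (specifically "temple quarry leather fisher"); the modifier is "lagoon otter".
Inside "lagoon otter": head "otter", modifier "lagoon".
Inside "temple quarry leather fisher": head "fisher", modifier "temple quarry leather".
Inside "temple quarry leather": head "leather" (specifically "quarry leather"), modifier "temple".
Inside "quarry leather": head "leather", modifier "quarry".
So the structure is [[lagoon otter] [[temple [quarry leather]] fisher]].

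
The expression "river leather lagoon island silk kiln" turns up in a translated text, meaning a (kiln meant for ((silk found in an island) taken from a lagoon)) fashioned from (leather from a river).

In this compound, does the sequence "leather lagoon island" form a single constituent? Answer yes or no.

no

The top-level split is [river leather] [lagoon island silk kiln]; the full structure is [[river leather] [[lagoon [island silk]] kiln]].
"leather lagoon island" straddles a constituent boundary, so it is not a single unit.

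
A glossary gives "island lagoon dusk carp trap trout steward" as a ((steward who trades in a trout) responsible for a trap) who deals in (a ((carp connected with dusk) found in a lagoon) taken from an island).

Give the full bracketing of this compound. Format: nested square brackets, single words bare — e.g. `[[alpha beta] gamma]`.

Overall it is a kind of steward (specifically "trap trout steward"); the modifier is "island lagoon dusk carp".
"island lagoon dusk carp" → head "carp" (specifically "lagoon dusk carp"), modifier "island".
"lagoon dusk carp" → head "carp" (specifically "dusk carp"), modifier "lagoon".
"dusk carp" → head "carp", modifier "dusk".
"trap trout steward" → head "steward" (specifically "trout steward"), modifier "trap".
"trout steward" → head "steward", modifier "trout".
Assembled: [[island [lagoon [dusk carp]]] [trap [trout steward]]].

[[island [lagoon [dusk carp]]] [trap [trout steward]]]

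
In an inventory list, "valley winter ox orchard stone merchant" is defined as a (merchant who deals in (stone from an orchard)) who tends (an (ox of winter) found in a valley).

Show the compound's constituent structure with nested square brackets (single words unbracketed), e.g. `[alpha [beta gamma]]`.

Whole compound: head "merchant" (specifically "orchard stone merchant"), modifier "valley winter ox".
"valley winter ox" → head "ox" (specifically "winter ox"), modifier "valley".
"winter ox" → head "ox", modifier "winter".
"orchard stone merchant" → head "merchant", modifier "orchard stone".
"orchard stone" → head "stone", modifier "orchard".
So the structure is [[valley [winter ox]] [[orchard stone] merchant]].

[[valley [winter ox]] [[orchard stone] merchant]]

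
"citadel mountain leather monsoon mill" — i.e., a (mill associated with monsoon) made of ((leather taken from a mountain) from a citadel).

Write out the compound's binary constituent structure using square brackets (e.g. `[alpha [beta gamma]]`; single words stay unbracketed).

[[citadel [mountain leather]] [monsoon mill]]

At the top level: head "mill" (specifically "monsoon mill"); modifier "citadel mountain leather".
Inside "citadel mountain leather": head "leather" (specifically "mountain leather"), modifier "citadel".
Inside "mountain leather": head "leather", modifier "mountain".
Inside "monsoon mill": head "mill", modifier "monsoon".
Putting it together: [[citadel [mountain leather]] [monsoon mill]].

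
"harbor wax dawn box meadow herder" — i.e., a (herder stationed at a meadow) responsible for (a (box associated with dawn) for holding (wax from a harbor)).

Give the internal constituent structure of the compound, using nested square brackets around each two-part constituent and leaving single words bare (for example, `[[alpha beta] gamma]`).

[[[harbor wax] [dawn box]] [meadow herder]]

At the top level: head "herder" (specifically "meadow herder"); modifier "harbor wax dawn box".
Within "harbor wax dawn box", the head is "box" (specifically "dawn box") and the modifier is "harbor wax".
Within "harbor wax", the head is "wax" and the modifier is "harbor".
Within "dawn box", the head is "box" and the modifier is "dawn".
Within "meadow herder", the head is "herder" and the modifier is "meadow".
So the structure is [[[harbor wax] [dawn box]] [meadow herder]].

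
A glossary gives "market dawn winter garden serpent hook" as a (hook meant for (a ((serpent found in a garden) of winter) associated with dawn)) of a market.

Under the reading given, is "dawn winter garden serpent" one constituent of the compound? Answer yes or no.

yes

The paraphrase groups the words so that "dawn winter garden serpent" is one unit: it corresponds to a single parenthesized sub-phrase.
The full structure is [market [[dawn [winter [garden serpent]]] hook]], in which [dawn winter garden serpent] is a constituent.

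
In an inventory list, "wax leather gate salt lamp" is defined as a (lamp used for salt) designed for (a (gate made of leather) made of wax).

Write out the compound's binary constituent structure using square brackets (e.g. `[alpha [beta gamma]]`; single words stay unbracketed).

The outermost head in the paraphrase is "lamp" (specifically "salt lamp"), modified by "wax leather gate".
"wax leather gate" → head "gate" (specifically "leather gate"), modifier "wax".
"leather gate" → head "gate", modifier "leather".
"salt lamp" → head "lamp", modifier "salt".
Assembled: [[wax [leather gate]] [salt lamp]].

[[wax [leather gate]] [salt lamp]]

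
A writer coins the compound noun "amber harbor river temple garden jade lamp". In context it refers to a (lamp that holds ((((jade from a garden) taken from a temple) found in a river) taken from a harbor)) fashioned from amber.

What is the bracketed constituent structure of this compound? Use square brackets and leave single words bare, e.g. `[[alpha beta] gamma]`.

[amber [[harbor [river [temple [garden jade]]]] lamp]]

The outermost head in the paraphrase is "lamp" (specifically "harbor river temple garden jade lamp"), modified by "amber".
Inside "harbor river temple garden jade lamp": head "lamp", modifier "harbor river temple garden jade".
Inside "harbor river temple garden jade": head "jade" (specifically "river temple garden jade"), modifier "harbor".
Inside "river temple garden jade": head "jade" (specifically "temple garden jade"), modifier "river".
Inside "temple garden jade": head "jade" (specifically "garden jade"), modifier "temple".
Inside "garden jade": head "jade", modifier "garden".
Assembled: [amber [[harbor [river [temple [garden jade]]]] lamp]].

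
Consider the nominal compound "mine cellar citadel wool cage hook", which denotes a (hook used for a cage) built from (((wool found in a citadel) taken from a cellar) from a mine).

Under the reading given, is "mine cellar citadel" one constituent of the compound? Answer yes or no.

The top-level split is [mine cellar citadel wool] [cage hook]; the full structure is [[mine [cellar [citadel wool]]] [cage hook]].
"mine cellar citadel" straddles a constituent boundary, so it is not a single unit.

no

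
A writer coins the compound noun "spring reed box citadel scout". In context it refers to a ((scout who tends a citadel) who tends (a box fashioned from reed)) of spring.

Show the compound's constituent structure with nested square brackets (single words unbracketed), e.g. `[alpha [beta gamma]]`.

The outermost head in the paraphrase is "scout" (specifically "reed box citadel scout"), modified by "spring".
"reed box citadel scout" → head "scout" (specifically "citadel scout"), modifier "reed box".
"reed box" → head "box", modifier "reed".
"citadel scout" → head "scout", modifier "citadel".
Assembled: [spring [[reed box] [citadel scout]]].

[spring [[reed box] [citadel scout]]]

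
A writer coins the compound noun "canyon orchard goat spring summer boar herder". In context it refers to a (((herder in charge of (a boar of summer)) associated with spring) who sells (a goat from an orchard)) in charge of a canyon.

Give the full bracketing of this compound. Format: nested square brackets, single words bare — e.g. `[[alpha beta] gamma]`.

[canyon [[orchard goat] [spring [[summer boar] herder]]]]

Overall it is a kind of herder (specifically "orchard goat spring summer boar herder"); the modifier is "canyon".
Inside "orchard goat spring summer boar herder": head "herder" (specifically "spring summer boar herder"), modifier "orchard goat".
Inside "orchard goat": head "goat", modifier "orchard".
Inside "spring summer boar herder": head "herder" (specifically "summer boar herder"), modifier "spring".
Inside "summer boar herder": head "herder", modifier "summer boar".
Inside "summer boar": head "boar", modifier "summer".
Assembled: [canyon [[orchard goat] [spring [[summer boar] herder]]]].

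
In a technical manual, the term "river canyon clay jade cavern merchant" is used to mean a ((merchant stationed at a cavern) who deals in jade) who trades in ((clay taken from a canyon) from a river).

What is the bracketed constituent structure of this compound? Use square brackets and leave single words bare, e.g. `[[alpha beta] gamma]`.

Whole compound: head "merchant" (specifically "jade cavern merchant"), modifier "river canyon clay".
Within "river canyon clay", the head is "clay" (specifically "canyon clay") and the modifier is "river".
Within "canyon clay", the head is "clay" and the modifier is "canyon".
Within "jade cavern merchant", the head is "merchant" (specifically "cavern merchant") and the modifier is "jade".
Within "cavern merchant", the head is "merchant" and the modifier is "cavern".
Putting it together: [[river [canyon clay]] [jade [cavern merchant]]].

[[river [canyon clay]] [jade [cavern merchant]]]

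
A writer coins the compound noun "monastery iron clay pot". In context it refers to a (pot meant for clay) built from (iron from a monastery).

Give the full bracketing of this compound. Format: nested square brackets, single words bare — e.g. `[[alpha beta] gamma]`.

[[monastery iron] [clay pot]]

The outermost head in the paraphrase is "pot" (specifically "clay pot"), modified by "monastery iron".
Within "monastery iron", the head is "iron" and the modifier is "monastery".
Within "clay pot", the head is "pot" and the modifier is "clay".
Assembled: [[monastery iron] [clay pot]].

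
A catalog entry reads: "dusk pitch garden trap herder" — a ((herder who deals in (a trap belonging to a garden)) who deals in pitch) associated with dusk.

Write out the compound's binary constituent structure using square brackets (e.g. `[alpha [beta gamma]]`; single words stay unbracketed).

Overall it is a kind of herder (specifically "pitch garden trap herder"); the modifier is "dusk".
Within "pitch garden trap herder", the head is "herder" (specifically "garden trap herder") and the modifier is "pitch".
Within "garden trap herder", the head is "herder" and the modifier is "garden trap".
Within "garden trap", the head is "trap" and the modifier is "garden".
So the structure is [dusk [pitch [[garden trap] herder]]].

[dusk [pitch [[garden trap] herder]]]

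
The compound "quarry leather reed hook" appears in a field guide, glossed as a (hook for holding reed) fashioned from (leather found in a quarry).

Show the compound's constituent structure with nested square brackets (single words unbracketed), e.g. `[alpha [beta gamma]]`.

Whole compound: head "hook" (specifically "reed hook"), modifier "quarry leather".
"quarry leather" → head "leather", modifier "quarry".
"reed hook" → head "hook", modifier "reed".
Putting it together: [[quarry leather] [reed hook]].

[[quarry leather] [reed hook]]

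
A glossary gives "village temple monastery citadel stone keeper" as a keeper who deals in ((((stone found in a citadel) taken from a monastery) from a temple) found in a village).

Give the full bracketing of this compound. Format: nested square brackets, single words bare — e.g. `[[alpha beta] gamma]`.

[[village [temple [monastery [citadel stone]]]] keeper]

Overall it is a kind of keeper; the modifier is "village temple monastery citadel stone".
Within "village temple monastery citadel stone", the head is "stone" (specifically "temple monastery citadel stone") and the modifier is "village".
Within "temple monastery citadel stone", the head is "stone" (specifically "monastery citadel stone") and the modifier is "temple".
Within "monastery citadel stone", the head is "stone" (specifically "citadel stone") and the modifier is "monastery".
Within "citadel stone", the head is "stone" and the modifier is "citadel".
Putting it together: [[village [temple [monastery [citadel stone]]]] keeper].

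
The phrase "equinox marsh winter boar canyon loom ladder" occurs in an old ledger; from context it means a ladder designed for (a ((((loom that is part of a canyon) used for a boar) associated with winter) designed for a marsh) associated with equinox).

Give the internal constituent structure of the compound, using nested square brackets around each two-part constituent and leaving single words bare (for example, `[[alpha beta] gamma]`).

[[equinox [marsh [winter [boar [canyon loom]]]]] ladder]

Whole compound: head "ladder", modifier "equinox marsh winter boar canyon loom".
"equinox marsh winter boar canyon loom" → head "loom" (specifically "marsh winter boar canyon loom"), modifier "equinox".
"marsh winter boar canyon loom" → head "loom" (specifically "winter boar canyon loom"), modifier "marsh".
"winter boar canyon loom" → head "loom" (specifically "boar canyon loom"), modifier "winter".
"boar canyon loom" → head "loom" (specifically "canyon loom"), modifier "boar".
"canyon loom" → head "loom", modifier "canyon".
So the structure is [[equinox [marsh [winter [boar [canyon loom]]]]] ladder].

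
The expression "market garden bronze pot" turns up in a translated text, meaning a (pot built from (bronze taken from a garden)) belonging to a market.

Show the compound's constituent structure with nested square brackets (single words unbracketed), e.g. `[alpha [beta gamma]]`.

[market [[garden bronze] pot]]

At the top level: head "pot" (specifically "garden bronze pot"); modifier "market".
"garden bronze pot" → head "pot", modifier "garden bronze".
"garden bronze" → head "bronze", modifier "garden".
Assembled: [market [[garden bronze] pot]].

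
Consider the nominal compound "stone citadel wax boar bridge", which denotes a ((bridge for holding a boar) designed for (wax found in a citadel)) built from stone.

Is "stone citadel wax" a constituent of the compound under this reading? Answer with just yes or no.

no

The top-level split is [stone] [citadel wax boar bridge]; the full structure is [stone [[citadel wax] [boar bridge]]].
"stone citadel wax" straddles a constituent boundary, so it is not a single unit.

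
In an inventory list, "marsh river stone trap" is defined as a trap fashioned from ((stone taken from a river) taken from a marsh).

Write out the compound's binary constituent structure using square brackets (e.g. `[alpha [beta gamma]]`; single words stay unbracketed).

The outermost head in the paraphrase is "trap", modified by "marsh river stone".
Within "marsh river stone", the head is "stone" (specifically "river stone") and the modifier is "marsh".
Within "river stone", the head is "stone" and the modifier is "river".
So the structure is [[marsh [river stone]] trap].

[[marsh [river stone]] trap]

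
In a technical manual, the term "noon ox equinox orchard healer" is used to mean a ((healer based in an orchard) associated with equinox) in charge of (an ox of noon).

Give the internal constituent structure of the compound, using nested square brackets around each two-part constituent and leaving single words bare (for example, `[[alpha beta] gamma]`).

At the top level: head "healer" (specifically "equinox orchard healer"); modifier "noon ox".
Within "noon ox", the head is "ox" and the modifier is "noon".
Within "equinox orchard healer", the head is "healer" (specifically "orchard healer") and the modifier is "equinox".
Within "orchard healer", the head is "healer" and the modifier is "orchard".
So the structure is [[noon ox] [equinox [orchard healer]]].

[[noon ox] [equinox [orchard healer]]]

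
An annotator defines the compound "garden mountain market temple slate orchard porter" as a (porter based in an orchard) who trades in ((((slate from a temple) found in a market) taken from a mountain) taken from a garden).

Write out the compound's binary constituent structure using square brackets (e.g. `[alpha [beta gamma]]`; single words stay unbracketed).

The outermost head in the paraphrase is "porter" (specifically "orchard porter"), modified by "garden mountain market temple slate".
"garden mountain market temple slate" → head "slate" (specifically "mountain market temple slate"), modifier "garden".
"mountain market temple slate" → head "slate" (specifically "market temple slate"), modifier "mountain".
"market temple slate" → head "slate" (specifically "temple slate"), modifier "market".
"temple slate" → head "slate", modifier "temple".
"orchard porter" → head "porter", modifier "orchard".
Assembled: [[garden [mountain [market [temple slate]]]] [orchard porter]].

[[garden [mountain [market [temple slate]]]] [orchard porter]]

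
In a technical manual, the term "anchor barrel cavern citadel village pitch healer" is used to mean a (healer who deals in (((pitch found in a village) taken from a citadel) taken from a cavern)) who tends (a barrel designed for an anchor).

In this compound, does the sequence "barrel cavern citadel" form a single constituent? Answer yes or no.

no

The top-level split is [anchor barrel] [cavern citadel village pitch healer]; the full structure is [[anchor barrel] [[cavern [citadel [village pitch]]] healer]].
"barrel cavern citadel" straddles a constituent boundary, so it is not a single unit.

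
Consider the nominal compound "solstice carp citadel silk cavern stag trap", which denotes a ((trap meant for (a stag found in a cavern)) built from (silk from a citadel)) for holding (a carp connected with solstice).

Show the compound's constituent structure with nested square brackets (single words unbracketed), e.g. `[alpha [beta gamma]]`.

[[solstice carp] [[citadel silk] [[cavern stag] trap]]]

At the top level: head "trap" (specifically "citadel silk cavern stag trap"); modifier "solstice carp".
Inside "solstice carp": head "carp", modifier "solstice".
Inside "citadel silk cavern stag trap": head "trap" (specifically "cavern stag trap"), modifier "citadel silk".
Inside "citadel silk": head "silk", modifier "citadel".
Inside "cavern stag trap": head "trap", modifier "cavern stag".
Inside "cavern stag": head "stag", modifier "cavern".
So the structure is [[solstice carp] [[citadel silk] [[cavern stag] trap]]].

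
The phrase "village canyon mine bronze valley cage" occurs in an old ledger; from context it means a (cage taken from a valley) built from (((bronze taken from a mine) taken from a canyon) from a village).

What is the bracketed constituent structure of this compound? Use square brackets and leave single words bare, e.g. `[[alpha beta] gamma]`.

At the top level: head "cage" (specifically "valley cage"); modifier "village canyon mine bronze".
Inside "village canyon mine bronze": head "bronze" (specifically "canyon mine bronze"), modifier "village".
Inside "canyon mine bronze": head "bronze" (specifically "mine bronze"), modifier "canyon".
Inside "mine bronze": head "bronze", modifier "mine".
Inside "valley cage": head "cage", modifier "valley".
Assembled: [[village [canyon [mine bronze]]] [valley cage]].

[[village [canyon [mine bronze]]] [valley cage]]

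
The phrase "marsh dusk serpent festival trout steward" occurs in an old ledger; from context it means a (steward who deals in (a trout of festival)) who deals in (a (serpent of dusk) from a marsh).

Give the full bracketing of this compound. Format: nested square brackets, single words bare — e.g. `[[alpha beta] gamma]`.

[[marsh [dusk serpent]] [[festival trout] steward]]

At the top level: head "steward" (specifically "festival trout steward"); modifier "marsh dusk serpent".
Inside "marsh dusk serpent": head "serpent" (specifically "dusk serpent"), modifier "marsh".
Inside "dusk serpent": head "serpent", modifier "dusk".
Inside "festival trout steward": head "steward", modifier "festival trout".
Inside "festival trout": head "trout", modifier "festival".
Putting it together: [[marsh [dusk serpent]] [[festival trout] steward]].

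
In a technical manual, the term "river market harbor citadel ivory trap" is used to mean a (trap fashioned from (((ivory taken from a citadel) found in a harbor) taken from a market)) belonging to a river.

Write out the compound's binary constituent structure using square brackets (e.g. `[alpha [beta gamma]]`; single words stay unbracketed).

[river [[market [harbor [citadel ivory]]] trap]]

At the top level: head "trap" (specifically "market harbor citadel ivory trap"); modifier "river".
Within "market harbor citadel ivory trap", the head is "trap" and the modifier is "market harbor citadel ivory".
Within "market harbor citadel ivory", the head is "ivory" (specifically "harbor citadel ivory") and the modifier is "market".
Within "harbor citadel ivory", the head is "ivory" (specifically "citadel ivory") and the modifier is "harbor".
Within "citadel ivory", the head is "ivory" and the modifier is "citadel".
Assembled: [river [[market [harbor [citadel ivory]]] trap]].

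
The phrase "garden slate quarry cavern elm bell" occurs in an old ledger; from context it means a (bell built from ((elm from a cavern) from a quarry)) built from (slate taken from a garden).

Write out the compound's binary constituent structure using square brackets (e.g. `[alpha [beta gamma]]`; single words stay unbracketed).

The outermost head in the paraphrase is "bell" (specifically "quarry cavern elm bell"), modified by "garden slate".
Within "garden slate", the head is "slate" and the modifier is "garden".
Within "quarry cavern elm bell", the head is "bell" and the modifier is "quarry cavern elm".
Within "quarry cavern elm", the head is "elm" (specifically "cavern elm") and the modifier is "quarry".
Within "cavern elm", the head is "elm" and the modifier is "cavern".
Putting it together: [[garden slate] [[quarry [cavern elm]] bell]].

[[garden slate] [[quarry [cavern elm]] bell]]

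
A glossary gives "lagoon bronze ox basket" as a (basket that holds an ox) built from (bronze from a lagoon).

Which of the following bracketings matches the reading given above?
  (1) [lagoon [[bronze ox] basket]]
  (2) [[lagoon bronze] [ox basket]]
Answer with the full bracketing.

[[lagoon bronze] [ox basket]]

The paraphrase's head is the "basket" part ("ox basket"); its modifier is "lagoon bronze".
That top-level split, carried through the inner groups, gives [[lagoon bronze] [ox basket]].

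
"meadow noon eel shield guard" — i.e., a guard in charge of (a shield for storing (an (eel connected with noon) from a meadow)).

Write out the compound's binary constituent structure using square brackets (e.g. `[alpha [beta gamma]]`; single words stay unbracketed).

At the top level: head "guard"; modifier "meadow noon eel shield".
Inside "meadow noon eel shield": head "shield", modifier "meadow noon eel".
Inside "meadow noon eel": head "eel" (specifically "noon eel"), modifier "meadow".
Inside "noon eel": head "eel", modifier "noon".
Putting it together: [[[meadow [noon eel]] shield] guard].

[[[meadow [noon eel]] shield] guard]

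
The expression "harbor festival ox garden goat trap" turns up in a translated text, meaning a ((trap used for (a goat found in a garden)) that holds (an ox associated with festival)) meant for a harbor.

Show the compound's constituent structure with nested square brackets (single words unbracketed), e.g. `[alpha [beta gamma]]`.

The outermost head in the paraphrase is "trap" (specifically "festival ox garden goat trap"), modified by "harbor".
Inside "festival ox garden goat trap": head "trap" (specifically "garden goat trap"), modifier "festival ox".
Inside "festival ox": head "ox", modifier "festival".
Inside "garden goat trap": head "trap", modifier "garden goat".
Inside "garden goat": head "goat", modifier "garden".
So the structure is [harbor [[festival ox] [[garden goat] trap]]].

[harbor [[festival ox] [[garden goat] trap]]]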